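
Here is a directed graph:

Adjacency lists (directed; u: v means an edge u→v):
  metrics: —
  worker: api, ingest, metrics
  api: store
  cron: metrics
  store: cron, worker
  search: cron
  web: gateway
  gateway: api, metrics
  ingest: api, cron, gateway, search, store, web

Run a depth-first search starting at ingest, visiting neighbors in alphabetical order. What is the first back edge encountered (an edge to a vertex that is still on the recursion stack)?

worker->api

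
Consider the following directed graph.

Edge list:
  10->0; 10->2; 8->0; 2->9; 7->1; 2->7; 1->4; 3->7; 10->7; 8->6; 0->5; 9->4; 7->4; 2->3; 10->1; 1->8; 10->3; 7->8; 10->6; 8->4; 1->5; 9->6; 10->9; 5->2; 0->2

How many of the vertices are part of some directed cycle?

7

A vertex is on a directed cycle iff it belongs to a strongly connected component of size ≥ 2 (or has a self-loop).
The vertices on cycles are {0, 1, 2, 3, 5, 7, 8} — 7 in total.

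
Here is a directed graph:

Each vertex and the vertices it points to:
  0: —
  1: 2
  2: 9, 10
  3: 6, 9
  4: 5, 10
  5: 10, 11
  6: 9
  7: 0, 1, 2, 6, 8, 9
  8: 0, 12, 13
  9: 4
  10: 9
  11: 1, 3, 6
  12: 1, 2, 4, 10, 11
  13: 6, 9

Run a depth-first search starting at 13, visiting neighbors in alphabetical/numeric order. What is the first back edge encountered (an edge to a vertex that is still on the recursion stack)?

DFS from 13 (visiting neighbors in alphabetical/numeric order); mark gray on enter, black on exit:
13 gray
  6 gray
    9 gray
      4 gray
        5 gray
          10 gray
            10→9: 9 is gray → back edge
First back edge: 10 → 9.

10→9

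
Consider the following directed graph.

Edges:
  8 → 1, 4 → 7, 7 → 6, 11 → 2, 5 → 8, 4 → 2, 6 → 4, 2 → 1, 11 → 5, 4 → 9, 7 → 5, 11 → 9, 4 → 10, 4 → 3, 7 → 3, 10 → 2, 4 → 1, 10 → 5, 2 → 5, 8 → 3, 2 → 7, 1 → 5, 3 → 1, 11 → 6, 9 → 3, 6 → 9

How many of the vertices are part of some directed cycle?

9

A vertex is on a directed cycle iff it belongs to a strongly connected component of size ≥ 2 (or has a self-loop).
The vertices on cycles are {1, 2, 3, 4, 5, 6, 7, 8, 10} — 9 in total.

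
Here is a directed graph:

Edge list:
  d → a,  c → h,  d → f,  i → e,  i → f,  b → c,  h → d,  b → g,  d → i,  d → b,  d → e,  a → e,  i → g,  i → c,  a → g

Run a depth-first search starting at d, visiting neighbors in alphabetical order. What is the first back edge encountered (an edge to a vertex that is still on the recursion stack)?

DFS from d (visiting neighbors in alphabetical order); mark gray on enter, black on exit:
d gray
  a gray
    e gray
    e black
    g gray
    g black
  a black
  b gray
    c gray
      h gray
        h→d: d is gray → back edge
First back edge: h → d.

h→d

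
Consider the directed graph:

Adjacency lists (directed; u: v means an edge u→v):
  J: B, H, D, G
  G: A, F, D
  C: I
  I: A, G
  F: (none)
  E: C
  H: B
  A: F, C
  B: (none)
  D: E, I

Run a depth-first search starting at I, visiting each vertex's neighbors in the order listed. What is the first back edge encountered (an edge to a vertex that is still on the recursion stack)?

C->I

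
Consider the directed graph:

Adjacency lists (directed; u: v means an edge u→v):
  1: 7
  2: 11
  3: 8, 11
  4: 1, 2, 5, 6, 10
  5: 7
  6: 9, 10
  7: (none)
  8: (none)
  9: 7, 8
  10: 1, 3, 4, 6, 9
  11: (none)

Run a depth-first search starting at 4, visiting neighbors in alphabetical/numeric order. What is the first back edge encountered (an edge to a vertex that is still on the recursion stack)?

DFS from 4 (visiting neighbors in alphabetical/numeric order); mark gray on enter, black on exit:
4 gray
  1 gray
    7 gray
    7 black
  1 black
  2 gray
    11 gray
    11 black
  2 black
  5 gray
    5→7: 7 black — skip
  5 black
  6 gray
    9 gray
      9→7: 7 black — skip
      8 gray
      8 black
    9 black
    10 gray
      10→1: 1 black — skip
      3 gray
        3→8: 8 black — skip
        3→11: 11 black — skip
      3 black
      10→4: 4 is gray → back edge
First back edge: 10 → 4.

10→4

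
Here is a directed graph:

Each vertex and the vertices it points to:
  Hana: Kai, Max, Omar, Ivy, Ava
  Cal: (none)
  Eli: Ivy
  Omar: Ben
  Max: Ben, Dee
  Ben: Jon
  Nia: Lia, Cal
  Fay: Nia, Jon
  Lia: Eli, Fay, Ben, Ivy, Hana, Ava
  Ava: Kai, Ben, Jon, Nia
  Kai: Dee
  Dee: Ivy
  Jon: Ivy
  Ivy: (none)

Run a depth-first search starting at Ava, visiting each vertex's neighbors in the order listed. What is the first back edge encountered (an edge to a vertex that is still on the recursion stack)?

Fay→Nia

DFS from Ava (visiting each vertex's neighbors in the order listed); mark gray on enter, black on exit:
Ava gray
  Kai gray
    Dee gray
      Ivy gray
      Ivy black
    Dee black
  Kai black
  Ben gray
    Jon gray
      Jon→Ivy: Ivy black — skip
    Jon black
  Ben black
  Ava→Jon: Jon black — skip
  Nia gray
    Lia gray
      Eli gray
        Eli→Ivy: Ivy black — skip
      Eli black
      Fay gray
        Fay→Nia: Nia is gray → back edge
First back edge: Fay → Nia.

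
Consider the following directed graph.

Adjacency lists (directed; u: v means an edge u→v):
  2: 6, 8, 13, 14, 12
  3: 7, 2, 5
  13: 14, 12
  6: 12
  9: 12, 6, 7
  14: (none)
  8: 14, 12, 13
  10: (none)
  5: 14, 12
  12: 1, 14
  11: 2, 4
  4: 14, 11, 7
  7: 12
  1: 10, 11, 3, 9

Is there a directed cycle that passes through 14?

14 lies on a cycle iff there is a path from 14 back to itself.
Exploring from 14, it never reaches itself; equivalently, its strongly connected component is a singleton.

No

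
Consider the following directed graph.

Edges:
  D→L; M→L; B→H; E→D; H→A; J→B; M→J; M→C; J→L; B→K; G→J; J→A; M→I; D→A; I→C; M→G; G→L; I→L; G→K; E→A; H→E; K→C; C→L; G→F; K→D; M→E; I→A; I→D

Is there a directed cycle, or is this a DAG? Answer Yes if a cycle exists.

No

DFS with white/gray/black marking, starting from A:
A gray
A black
B gray
  H gray
    E gray
      D gray
        L gray
        L black
        D→A: A black — skip
      D black
      E→A: A black — skip
    E black
    H→A: A black — skip
  H black
  K gray
    K→D: D black — skip
    C gray
      C→L: L black — skip
    C black
  K black
B black
F gray
F black
G gray
  J gray
    J→B: B black — skip
    J→L: L black — skip
    J→A: A black — skip
  J black
  G→F: F black — skip
  G→L: L black — skip
  G→K: K black — skip
G black
I gray
  I→C: C black — skip
  I→L: L black — skip
  I→A: A black — skip
  I→D: D black — skip
I black
M gray
  M→J: J black — skip
  M→L: L black — skip
  M→C: C black — skip
  M→E: E black — skip
  M→I: I black — skip
  M→G: G black — skip
M black
Every edge goes to a white or black vertex — no back edge, so the graph is acyclic.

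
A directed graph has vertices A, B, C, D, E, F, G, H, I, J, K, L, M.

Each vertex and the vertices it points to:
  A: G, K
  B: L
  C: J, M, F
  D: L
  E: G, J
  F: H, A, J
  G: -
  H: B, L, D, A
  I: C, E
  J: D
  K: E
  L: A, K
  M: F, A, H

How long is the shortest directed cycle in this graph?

For each vertex v, BFS finds the shortest path from v back to v.
The shortest such closed walk is E → J → D → L → K → E, length 5.

5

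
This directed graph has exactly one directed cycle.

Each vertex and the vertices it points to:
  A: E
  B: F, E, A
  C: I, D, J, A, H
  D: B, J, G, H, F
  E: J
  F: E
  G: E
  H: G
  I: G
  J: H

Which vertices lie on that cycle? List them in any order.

DFS with gray/black marking from J:
J gray
  H gray
    G gray
      E gray
        E→J: J is gray → back edge
Back edge closes the cycle J → H → G → E → J; its vertices are {E, G, H, J}.

E, G, H, J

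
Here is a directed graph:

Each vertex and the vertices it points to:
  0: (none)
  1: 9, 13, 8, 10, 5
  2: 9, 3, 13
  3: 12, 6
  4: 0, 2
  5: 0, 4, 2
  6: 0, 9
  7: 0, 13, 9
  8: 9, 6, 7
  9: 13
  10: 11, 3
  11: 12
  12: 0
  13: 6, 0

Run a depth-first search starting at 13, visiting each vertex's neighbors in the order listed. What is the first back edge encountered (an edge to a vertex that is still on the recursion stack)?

DFS from 13 (visiting each vertex's neighbors in the order listed); mark gray on enter, black on exit:
13 gray
  6 gray
    0 gray
    0 black
    9 gray
      9→13: 13 is gray → back edge
First back edge: 9 → 13.

9->13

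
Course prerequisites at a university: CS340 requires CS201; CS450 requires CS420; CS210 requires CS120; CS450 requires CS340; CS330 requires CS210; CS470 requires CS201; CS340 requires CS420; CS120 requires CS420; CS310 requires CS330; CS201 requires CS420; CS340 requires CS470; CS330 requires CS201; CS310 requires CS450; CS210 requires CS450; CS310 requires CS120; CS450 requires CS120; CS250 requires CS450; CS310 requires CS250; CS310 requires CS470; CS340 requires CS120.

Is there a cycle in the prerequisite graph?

DFS with white/gray/black marking, starting from CS210:
CS210 gray
  CS120 gray
    CS420 gray
    CS420 black
  CS120 black
  CS450 gray
    CS450→CS420: CS420 black — skip
    CS450→CS120: CS120 black — skip
    CS340 gray
      CS340→CS120: CS120 black — skip
      CS201 gray
        CS201→CS420: CS420 black — skip
      CS201 black
      CS340→CS420: CS420 black — skip
      CS470 gray
        CS470→CS201: CS201 black — skip
      CS470 black
    CS340 black
  CS450 black
CS210 black
CS310 gray
  CS310→CS470: CS470 black — skip
  CS310→CS450: CS450 black — skip
  CS250 gray
    CS250→CS450: CS450 black — skip
  CS250 black
  CS330 gray
    CS330→CS201: CS201 black — skip
    CS330→CS210: CS210 black — skip
  CS330 black
  CS310→CS120: CS120 black — skip
CS310 black
Every edge goes to a white or black vertex — no back edge, so the graph is acyclic.

No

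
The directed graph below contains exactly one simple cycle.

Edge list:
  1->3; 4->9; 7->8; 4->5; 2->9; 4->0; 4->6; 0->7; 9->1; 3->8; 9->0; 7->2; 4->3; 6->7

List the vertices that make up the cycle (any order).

0, 2, 7, 9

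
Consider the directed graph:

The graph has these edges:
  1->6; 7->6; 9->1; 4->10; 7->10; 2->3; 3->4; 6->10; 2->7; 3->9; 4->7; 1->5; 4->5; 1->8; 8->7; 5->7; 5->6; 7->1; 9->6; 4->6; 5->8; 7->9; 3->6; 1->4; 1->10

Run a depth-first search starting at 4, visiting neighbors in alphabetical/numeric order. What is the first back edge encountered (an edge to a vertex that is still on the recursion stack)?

1→4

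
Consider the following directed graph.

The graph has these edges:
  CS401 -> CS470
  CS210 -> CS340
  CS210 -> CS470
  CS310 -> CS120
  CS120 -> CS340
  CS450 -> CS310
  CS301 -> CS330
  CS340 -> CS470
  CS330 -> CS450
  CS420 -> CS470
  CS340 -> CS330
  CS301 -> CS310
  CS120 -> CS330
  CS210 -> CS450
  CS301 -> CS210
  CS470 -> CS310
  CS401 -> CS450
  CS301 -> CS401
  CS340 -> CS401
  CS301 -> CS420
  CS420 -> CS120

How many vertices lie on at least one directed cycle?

7

A vertex is on a directed cycle iff it belongs to a strongly connected component of size ≥ 2 (or has a self-loop).
The vertices on cycles are {CS120, CS310, CS330, CS340, CS401, CS450, CS470} — 7 in total.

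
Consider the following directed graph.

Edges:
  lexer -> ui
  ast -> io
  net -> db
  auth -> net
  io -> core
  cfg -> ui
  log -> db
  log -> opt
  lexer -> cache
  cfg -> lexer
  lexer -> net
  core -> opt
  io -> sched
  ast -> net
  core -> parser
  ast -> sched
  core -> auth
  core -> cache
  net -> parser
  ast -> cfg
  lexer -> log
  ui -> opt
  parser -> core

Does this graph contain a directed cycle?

Yes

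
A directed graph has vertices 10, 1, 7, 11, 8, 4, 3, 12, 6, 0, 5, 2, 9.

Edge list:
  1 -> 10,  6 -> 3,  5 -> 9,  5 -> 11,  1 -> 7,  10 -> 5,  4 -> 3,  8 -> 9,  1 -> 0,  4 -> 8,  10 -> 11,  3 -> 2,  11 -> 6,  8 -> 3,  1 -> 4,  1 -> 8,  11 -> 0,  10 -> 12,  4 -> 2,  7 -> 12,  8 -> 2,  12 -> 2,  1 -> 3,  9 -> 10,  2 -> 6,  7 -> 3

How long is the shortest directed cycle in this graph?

3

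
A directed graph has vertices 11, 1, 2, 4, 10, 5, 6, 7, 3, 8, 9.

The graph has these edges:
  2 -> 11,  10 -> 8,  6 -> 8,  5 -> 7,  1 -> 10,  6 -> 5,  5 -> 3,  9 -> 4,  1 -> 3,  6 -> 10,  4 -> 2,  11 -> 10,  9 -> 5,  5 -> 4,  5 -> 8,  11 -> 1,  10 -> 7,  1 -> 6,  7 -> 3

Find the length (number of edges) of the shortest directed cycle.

6

For each vertex v, BFS finds the shortest path from v back to v.
The shortest such closed walk is 4 → 2 → 11 → 1 → 6 → 5 → 4, length 6.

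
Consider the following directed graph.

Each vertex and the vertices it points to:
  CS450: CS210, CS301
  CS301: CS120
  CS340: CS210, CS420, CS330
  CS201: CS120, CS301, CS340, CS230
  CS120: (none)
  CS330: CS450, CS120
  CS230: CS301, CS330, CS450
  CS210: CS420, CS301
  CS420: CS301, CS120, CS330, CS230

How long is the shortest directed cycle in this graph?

4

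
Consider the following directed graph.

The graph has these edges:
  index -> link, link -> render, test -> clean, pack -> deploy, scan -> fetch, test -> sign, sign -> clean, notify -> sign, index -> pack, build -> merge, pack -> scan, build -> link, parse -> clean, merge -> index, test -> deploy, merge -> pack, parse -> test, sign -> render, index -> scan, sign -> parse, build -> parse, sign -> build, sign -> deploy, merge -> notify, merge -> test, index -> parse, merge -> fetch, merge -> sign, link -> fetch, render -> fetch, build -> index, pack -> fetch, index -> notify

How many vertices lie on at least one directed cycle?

A vertex is on a directed cycle iff it belongs to a strongly connected component of size ≥ 2 (or has a self-loop).
The vertices on cycles are {sign, test, build, index, merge, parse, notify} — 7 in total.

7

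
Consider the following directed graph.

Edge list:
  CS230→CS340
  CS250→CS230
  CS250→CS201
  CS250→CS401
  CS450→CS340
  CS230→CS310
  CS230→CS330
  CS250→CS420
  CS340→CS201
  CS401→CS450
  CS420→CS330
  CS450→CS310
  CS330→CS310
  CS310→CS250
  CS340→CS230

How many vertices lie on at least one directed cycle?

8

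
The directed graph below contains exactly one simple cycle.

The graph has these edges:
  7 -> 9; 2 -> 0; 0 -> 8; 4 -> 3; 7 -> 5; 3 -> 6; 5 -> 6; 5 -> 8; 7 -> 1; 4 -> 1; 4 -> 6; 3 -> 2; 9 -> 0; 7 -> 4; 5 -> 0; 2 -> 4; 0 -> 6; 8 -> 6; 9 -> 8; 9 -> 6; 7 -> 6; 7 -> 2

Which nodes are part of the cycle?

2, 3, 4

DFS with gray/black marking from 2:
2 gray
  4 gray
    1 gray
    1 black
    3 gray
      3→2: 2 is gray → back edge
Back edge closes the cycle 2 → 4 → 3 → 2; its vertices are {2, 3, 4}.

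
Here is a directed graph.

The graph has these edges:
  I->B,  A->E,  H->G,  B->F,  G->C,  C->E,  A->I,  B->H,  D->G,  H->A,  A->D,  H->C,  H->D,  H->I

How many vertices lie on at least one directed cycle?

4

A vertex is on a directed cycle iff it belongs to a strongly connected component of size ≥ 2 (or has a self-loop).
The vertices on cycles are {A, B, H, I} — 4 in total.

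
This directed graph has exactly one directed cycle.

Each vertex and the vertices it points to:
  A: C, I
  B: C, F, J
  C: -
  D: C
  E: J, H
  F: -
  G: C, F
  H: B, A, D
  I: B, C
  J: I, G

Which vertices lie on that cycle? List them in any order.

DFS with gray/black marking from J:
J gray
  I gray
    B gray
      C gray
      C black
      F gray
      F black
      B→J: J is gray → back edge
Back edge closes the cycle J → I → B → J; its vertices are {B, I, J}.

B, I, J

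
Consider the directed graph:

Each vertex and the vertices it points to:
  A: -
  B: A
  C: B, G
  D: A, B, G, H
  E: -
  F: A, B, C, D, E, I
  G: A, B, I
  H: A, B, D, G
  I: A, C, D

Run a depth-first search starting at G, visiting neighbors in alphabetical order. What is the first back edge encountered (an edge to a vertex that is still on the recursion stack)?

DFS from G (visiting neighbors in alphabetical order); mark gray on enter, black on exit:
G gray
  A gray
  A black
  B gray
    B→A: A black — skip
  B black
  I gray
    I→A: A black — skip
    C gray
      C→B: B black — skip
      C→G: G is gray → back edge
First back edge: C → G.

C→G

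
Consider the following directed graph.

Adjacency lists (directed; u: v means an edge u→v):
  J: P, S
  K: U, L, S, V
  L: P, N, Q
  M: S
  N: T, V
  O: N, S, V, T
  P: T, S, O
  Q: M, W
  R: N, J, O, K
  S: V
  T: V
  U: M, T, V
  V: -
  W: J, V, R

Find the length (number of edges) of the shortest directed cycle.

5

For each vertex v, BFS finds the shortest path from v back to v.
The shortest such closed walk is W → R → K → L → Q → W, length 5.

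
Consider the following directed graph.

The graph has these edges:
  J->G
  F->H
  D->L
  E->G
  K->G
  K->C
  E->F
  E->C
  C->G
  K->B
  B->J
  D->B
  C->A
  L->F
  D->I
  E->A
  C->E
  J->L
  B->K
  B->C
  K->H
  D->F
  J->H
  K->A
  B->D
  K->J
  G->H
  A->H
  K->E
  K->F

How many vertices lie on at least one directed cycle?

A vertex is on a directed cycle iff it belongs to a strongly connected component of size ≥ 2 (or has a self-loop).
The vertices on cycles are {B, C, D, E, K} — 5 in total.

5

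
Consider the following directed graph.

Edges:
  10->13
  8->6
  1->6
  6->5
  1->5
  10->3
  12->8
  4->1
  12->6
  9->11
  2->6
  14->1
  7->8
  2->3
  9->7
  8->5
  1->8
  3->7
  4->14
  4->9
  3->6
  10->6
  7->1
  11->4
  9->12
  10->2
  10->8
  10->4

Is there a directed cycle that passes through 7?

7 lies on a cycle iff there is a path from 7 back to itself.
Exploring from 7, it never reaches itself; equivalently, its strongly connected component is a singleton.

No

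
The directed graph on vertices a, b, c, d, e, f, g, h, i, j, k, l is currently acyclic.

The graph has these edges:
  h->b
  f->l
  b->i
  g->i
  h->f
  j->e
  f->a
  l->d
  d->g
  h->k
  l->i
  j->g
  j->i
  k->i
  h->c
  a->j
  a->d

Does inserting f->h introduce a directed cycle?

Yes

Adding f→h creates a cycle iff h can already reach f.
Path from h: h → f.
So h → … → f → h is a cycle.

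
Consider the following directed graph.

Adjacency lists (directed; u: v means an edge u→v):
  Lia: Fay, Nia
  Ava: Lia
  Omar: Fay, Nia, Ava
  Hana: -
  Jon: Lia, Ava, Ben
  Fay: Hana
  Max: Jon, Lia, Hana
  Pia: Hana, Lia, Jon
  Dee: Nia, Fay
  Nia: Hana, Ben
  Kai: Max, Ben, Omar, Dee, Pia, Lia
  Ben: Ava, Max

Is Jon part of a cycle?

Jon is on a cycle iff Jon can reach itself via ≥1 edge.
Jon → Ben → Max → Jon — yes.

Yes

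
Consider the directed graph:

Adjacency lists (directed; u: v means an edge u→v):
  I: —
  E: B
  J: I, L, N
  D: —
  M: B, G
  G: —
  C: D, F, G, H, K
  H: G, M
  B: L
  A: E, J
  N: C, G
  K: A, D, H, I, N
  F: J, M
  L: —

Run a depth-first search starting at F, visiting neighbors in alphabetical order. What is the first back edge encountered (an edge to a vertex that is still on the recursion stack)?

C→F

DFS from F (visiting neighbors in alphabetical order); mark gray on enter, black on exit:
F gray
  J gray
    I gray
    I black
    L gray
    L black
    N gray
      C gray
        D gray
        D black
        C→F: F is gray → back edge
First back edge: C → F.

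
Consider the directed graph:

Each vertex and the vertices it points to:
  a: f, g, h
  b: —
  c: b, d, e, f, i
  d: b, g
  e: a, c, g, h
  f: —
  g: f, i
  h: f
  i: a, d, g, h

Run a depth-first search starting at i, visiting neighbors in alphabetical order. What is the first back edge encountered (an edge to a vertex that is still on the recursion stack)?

g->i

DFS from i (visiting neighbors in alphabetical order); mark gray on enter, black on exit:
i gray
  a gray
    f gray
    f black
    g gray
      g→f: f black — skip
      g→i: i is gray → back edge
First back edge: g → i.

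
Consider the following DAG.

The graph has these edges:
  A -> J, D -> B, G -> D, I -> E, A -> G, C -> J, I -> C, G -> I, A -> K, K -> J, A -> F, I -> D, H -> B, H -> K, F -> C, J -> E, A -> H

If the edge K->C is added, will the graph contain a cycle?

No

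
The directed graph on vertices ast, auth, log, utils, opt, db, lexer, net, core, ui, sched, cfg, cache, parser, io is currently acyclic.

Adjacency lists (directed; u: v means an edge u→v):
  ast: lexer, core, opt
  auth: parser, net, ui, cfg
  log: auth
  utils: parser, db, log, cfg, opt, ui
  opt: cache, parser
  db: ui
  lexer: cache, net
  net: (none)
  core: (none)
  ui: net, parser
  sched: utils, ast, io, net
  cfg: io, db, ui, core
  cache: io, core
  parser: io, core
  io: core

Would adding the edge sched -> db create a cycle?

No

Adding sched→db creates a cycle iff db can already reach sched.
Explore from db: no path reaches sched. The graph stays acyclic.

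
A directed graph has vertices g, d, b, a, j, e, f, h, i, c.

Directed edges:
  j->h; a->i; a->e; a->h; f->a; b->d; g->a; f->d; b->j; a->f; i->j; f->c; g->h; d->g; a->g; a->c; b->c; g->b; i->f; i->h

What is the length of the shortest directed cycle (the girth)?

2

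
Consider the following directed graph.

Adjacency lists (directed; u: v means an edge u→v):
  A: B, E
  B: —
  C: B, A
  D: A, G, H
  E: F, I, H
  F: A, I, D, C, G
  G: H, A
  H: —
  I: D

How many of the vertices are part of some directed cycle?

A vertex is on a directed cycle iff it belongs to a strongly connected component of size ≥ 2 (or has a self-loop).
The vertices on cycles are {A, C, D, E, F, G, I} — 7 in total.

7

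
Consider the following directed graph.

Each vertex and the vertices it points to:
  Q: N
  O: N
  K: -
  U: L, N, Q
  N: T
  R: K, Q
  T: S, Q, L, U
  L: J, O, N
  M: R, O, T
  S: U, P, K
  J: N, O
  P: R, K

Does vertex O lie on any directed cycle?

Yes

O is on a cycle iff O can reach itself via ≥1 edge.
O → N → T → L → O — yes.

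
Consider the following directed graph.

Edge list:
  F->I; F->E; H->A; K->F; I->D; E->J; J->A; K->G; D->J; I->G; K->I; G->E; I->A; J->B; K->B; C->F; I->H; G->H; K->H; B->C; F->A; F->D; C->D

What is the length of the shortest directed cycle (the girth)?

4

For each vertex v, BFS finds the shortest path from v back to v.
The shortest such closed walk is B → C → D → J → B, length 4.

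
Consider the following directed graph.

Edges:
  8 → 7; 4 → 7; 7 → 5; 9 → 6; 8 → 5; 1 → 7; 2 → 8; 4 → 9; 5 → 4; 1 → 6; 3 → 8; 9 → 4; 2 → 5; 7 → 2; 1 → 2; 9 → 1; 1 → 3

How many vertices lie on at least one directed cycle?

8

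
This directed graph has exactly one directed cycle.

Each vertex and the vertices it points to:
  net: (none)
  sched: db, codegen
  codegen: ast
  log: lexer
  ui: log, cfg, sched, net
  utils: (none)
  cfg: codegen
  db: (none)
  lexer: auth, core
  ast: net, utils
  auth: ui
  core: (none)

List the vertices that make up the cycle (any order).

ui, log, auth, lexer

DFS with gray/black marking from ui:
ui gray
  log gray
    lexer gray
      auth gray
        auth→ui: ui is gray → back edge
Back edge closes the cycle ui → log → lexer → auth → ui; its vertices are {ui, log, auth, lexer}.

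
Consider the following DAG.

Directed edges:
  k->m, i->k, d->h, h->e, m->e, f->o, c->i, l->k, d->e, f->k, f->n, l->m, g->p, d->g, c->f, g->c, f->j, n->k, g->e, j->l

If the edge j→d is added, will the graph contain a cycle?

Yes

Adding j→d creates a cycle iff d can already reach j.
Path from d: d → g → c → f → j.
So d → … → j → d is a cycle.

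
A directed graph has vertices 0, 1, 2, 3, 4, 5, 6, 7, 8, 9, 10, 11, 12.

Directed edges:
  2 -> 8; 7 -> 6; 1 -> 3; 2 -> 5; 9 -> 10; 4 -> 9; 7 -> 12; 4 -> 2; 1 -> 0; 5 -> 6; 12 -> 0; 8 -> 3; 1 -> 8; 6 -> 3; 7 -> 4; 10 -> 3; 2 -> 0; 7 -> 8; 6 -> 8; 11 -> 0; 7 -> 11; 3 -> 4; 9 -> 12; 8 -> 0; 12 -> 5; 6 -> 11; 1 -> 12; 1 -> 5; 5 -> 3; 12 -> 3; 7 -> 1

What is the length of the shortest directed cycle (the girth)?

4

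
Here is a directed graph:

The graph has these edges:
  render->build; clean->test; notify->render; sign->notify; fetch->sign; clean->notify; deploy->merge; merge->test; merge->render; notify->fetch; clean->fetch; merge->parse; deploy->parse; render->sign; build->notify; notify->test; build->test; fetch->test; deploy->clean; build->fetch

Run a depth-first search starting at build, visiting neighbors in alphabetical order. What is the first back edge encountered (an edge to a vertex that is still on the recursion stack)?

DFS from build (visiting neighbors in alphabetical order); mark gray on enter, black on exit:
build gray
  fetch gray
    sign gray
      notify gray
        notify→fetch: fetch is gray → back edge
First back edge: notify → fetch.

notify→fetch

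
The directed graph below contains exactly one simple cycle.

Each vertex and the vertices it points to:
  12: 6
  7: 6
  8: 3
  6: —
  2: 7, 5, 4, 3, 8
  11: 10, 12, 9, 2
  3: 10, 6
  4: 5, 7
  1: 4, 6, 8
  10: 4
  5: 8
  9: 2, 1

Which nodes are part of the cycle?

DFS with gray/black marking from 10:
10 gray
  4 gray
    5 gray
      8 gray
        3 gray
          3→10: 10 is gray → back edge
Back edge closes the cycle 10 → 4 → 5 → 8 → 3 → 10; its vertices are {3, 4, 5, 8, 10}.

3, 4, 5, 8, 10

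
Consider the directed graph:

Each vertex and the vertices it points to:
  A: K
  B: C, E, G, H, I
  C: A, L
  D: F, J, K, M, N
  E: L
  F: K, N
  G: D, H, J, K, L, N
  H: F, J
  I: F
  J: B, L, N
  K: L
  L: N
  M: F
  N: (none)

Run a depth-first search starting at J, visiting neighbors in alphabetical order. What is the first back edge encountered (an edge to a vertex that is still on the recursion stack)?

DFS from J (visiting neighbors in alphabetical order); mark gray on enter, black on exit:
J gray
  B gray
    C gray
      A gray
        K gray
          L gray
            N gray
            N black
          L black
        K black
      A black
      C→L: L black — skip
    C black
    E gray
      E→L: L black — skip
    E black
    G gray
      D gray
        F gray
          F→K: K black — skip
          F→N: N black — skip
        F black
        D→J: J is gray → back edge
First back edge: D → J.

D->J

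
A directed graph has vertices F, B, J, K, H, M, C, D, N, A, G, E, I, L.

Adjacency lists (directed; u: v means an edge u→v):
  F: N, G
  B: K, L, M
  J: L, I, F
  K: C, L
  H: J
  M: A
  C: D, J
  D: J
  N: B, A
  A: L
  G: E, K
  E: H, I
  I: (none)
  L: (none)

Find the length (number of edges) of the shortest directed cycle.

5

For each vertex v, BFS finds the shortest path from v back to v.
The shortest such closed walk is F → G → E → H → J → F, length 5.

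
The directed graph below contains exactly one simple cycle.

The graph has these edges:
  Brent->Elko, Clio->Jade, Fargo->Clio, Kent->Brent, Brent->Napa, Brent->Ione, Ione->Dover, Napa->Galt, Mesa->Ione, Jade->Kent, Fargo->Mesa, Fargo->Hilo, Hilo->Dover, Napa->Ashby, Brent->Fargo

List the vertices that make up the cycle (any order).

Clio, Jade, Kent, Brent, Fargo

DFS with gray/black marking from Brent:
Brent gray
  Fargo gray
    Clio gray
      Jade gray
        Kent gray
          Kent→Brent: Brent is gray → back edge
Back edge closes the cycle Brent → Fargo → Clio → Jade → Kent → Brent; its vertices are {Clio, Jade, Kent, Brent, Fargo}.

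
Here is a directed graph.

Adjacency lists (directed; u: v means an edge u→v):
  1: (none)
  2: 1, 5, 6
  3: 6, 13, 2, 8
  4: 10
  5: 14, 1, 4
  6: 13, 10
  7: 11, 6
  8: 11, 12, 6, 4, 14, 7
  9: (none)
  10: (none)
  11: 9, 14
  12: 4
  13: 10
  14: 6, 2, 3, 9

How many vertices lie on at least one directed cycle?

7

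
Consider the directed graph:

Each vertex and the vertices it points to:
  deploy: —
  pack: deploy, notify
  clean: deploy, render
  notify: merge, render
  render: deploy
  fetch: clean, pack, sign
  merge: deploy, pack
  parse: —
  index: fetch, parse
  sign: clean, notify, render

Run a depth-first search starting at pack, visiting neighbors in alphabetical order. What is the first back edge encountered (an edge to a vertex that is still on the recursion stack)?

merge->pack

DFS from pack (visiting neighbors in alphabetical order); mark gray on enter, black on exit:
pack gray
  deploy gray
  deploy black
  notify gray
    merge gray
      merge→deploy: deploy black — skip
      merge→pack: pack is gray → back edge
First back edge: merge → pack.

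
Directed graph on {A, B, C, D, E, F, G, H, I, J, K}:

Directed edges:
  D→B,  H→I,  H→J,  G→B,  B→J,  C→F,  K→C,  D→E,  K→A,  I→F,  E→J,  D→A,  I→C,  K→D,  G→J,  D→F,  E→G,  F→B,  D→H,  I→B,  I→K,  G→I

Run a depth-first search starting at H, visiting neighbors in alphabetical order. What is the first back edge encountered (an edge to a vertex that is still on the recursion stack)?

DFS from H (visiting neighbors in alphabetical order); mark gray on enter, black on exit:
H gray
  I gray
    B gray
      J gray
      J black
    B black
    C gray
      F gray
        F→B: B black — skip
      F black
    C black
    I→F: F black — skip
    K gray
      A gray
      A black
      K→C: C black — skip
      D gray
        D→A: A black — skip
        D→B: B black — skip
        E gray
          G gray
            G→B: B black — skip
            G→I: I is gray → back edge
First back edge: G → I.

G->I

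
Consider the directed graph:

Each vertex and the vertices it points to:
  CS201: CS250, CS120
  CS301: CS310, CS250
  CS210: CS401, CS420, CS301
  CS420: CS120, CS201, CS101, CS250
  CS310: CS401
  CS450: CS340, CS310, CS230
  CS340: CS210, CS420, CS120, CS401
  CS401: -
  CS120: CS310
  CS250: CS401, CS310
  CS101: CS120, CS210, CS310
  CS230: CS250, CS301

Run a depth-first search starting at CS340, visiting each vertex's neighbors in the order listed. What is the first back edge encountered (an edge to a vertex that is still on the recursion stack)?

DFS from CS340 (visiting each vertex's neighbors in the order listed); mark gray on enter, black on exit:
CS340 gray
  CS210 gray
    CS401 gray
    CS401 black
    CS420 gray
      CS120 gray
        CS310 gray
          CS310→CS401: CS401 black — skip
        CS310 black
      CS120 black
      CS201 gray
        CS250 gray
          CS250→CS401: CS401 black — skip
          CS250→CS310: CS310 black — skip
        CS250 black
        CS201→CS120: CS120 black — skip
      CS201 black
      CS101 gray
        CS101→CS120: CS120 black — skip
        CS101→CS210: CS210 is gray → back edge
First back edge: CS101 → CS210.

CS101->CS210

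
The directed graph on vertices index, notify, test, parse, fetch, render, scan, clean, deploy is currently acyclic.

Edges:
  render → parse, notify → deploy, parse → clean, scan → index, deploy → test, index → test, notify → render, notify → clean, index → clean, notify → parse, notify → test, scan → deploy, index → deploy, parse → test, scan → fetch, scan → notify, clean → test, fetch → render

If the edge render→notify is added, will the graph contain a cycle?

Yes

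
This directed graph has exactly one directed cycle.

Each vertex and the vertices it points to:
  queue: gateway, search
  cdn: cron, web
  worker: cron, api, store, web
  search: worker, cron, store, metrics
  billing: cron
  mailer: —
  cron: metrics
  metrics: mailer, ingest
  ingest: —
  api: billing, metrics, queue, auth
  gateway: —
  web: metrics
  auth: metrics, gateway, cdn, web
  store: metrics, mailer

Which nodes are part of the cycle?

api, queue, search, worker

DFS with gray/black marking from api:
api gray
  billing gray
    cron gray
      metrics gray
        mailer gray
        mailer black
        ingest gray
        ingest black
      metrics black
    cron black
  billing black
  api→metrics: metrics black — skip
  queue gray
    gateway gray
    gateway black
    search gray
      worker gray
        worker→cron: cron black — skip
        worker→api: api is gray → back edge
Back edge closes the cycle api → queue → search → worker → api; its vertices are {api, queue, search, worker}.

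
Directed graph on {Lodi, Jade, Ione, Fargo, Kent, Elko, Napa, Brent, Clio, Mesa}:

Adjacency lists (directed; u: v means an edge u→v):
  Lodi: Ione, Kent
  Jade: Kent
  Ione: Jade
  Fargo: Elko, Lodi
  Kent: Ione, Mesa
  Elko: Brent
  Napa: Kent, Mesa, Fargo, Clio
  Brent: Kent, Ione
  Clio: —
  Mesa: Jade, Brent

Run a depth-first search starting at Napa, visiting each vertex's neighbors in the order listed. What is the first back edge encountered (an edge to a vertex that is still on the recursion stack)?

Jade→Kent

DFS from Napa (visiting each vertex's neighbors in the order listed); mark gray on enter, black on exit:
Napa gray
  Kent gray
    Ione gray
      Jade gray
        Jade→Kent: Kent is gray → back edge
First back edge: Jade → Kent.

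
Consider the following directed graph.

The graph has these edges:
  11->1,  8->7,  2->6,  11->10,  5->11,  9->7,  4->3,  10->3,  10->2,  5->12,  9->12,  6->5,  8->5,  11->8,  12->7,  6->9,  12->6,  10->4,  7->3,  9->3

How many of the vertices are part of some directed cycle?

8

A vertex is on a directed cycle iff it belongs to a strongly connected component of size ≥ 2 (or has a self-loop).
The vertices on cycles are {2, 5, 6, 8, 9, 10, 11, 12} — 8 in total.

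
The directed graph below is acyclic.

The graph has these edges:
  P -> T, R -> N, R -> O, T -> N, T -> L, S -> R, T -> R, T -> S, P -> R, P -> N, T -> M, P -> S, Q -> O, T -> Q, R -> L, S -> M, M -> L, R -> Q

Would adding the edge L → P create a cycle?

Yes

Adding L→P creates a cycle iff P can already reach L.
Path from P: P → T → L.
So P → … → L → P is a cycle.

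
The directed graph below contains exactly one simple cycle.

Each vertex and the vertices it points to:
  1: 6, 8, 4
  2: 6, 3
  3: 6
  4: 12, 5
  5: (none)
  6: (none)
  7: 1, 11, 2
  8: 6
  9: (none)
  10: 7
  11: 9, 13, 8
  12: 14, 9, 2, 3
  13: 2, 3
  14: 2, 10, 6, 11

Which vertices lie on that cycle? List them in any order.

DFS with gray/black marking from 14:
14 gray
  2 gray
    6 gray
    6 black
    3 gray
      3→6: 6 black — skip
    3 black
  2 black
  10 gray
    7 gray
      1 gray
        1→6: 6 black — skip
        8 gray
          8→6: 6 black — skip
        8 black
        4 gray
          12 gray
            12→14: 14 is gray → back edge
Back edge closes the cycle 14 → 10 → 7 → 1 → 4 → 12 → 14; its vertices are {1, 4, 7, 10, 12, 14}.

1, 4, 7, 10, 12, 14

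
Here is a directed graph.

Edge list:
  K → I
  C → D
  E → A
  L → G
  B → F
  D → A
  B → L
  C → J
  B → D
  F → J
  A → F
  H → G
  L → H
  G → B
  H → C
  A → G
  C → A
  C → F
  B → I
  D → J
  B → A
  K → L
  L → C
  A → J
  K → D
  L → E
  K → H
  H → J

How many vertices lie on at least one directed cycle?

A vertex is on a directed cycle iff it belongs to a strongly connected component of size ≥ 2 (or has a self-loop).
The vertices on cycles are {A, B, C, D, E, G, H, L} — 8 in total.

8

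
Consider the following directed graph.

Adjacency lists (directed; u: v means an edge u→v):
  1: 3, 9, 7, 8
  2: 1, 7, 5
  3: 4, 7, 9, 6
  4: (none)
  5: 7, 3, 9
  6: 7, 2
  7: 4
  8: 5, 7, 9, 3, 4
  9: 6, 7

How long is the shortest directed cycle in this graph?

4

For each vertex v, BFS finds the shortest path from v back to v.
The shortest such closed walk is 2 → 1 → 9 → 6 → 2, length 4.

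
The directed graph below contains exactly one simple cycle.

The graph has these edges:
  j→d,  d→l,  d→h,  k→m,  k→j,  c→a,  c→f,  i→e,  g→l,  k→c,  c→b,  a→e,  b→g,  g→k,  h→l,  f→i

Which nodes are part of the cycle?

b, c, g, k

DFS with gray/black marking from k:
k gray
  j gray
    d gray
      h gray
        l gray
        l black
      h black
      d→l: l black — skip
    d black
  j black
  c gray
    b gray
      g gray
        g→l: l black — skip
        g→k: k is gray → back edge
Back edge closes the cycle k → c → b → g → k; its vertices are {b, c, g, k}.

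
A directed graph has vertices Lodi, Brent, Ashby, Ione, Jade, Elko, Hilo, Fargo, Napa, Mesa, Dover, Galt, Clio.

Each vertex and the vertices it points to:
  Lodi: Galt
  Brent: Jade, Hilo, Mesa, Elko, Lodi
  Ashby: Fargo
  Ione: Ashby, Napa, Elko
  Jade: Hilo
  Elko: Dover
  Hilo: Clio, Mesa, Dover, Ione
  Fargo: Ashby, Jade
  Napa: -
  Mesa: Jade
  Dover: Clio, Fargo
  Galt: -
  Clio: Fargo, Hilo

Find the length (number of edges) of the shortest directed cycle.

2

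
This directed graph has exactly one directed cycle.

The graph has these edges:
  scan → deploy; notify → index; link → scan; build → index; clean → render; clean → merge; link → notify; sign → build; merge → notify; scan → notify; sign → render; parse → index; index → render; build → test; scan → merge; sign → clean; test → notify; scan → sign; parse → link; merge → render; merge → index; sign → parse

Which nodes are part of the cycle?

link, scan, sign, parse

DFS with gray/black marking from scan:
scan gray
  sign gray
    clean gray
      merge gray
        render gray
        render black
        index gray
          index→render: render black — skip
        index black
        notify gray
          notify→index: index black — skip
        notify black
      merge black
      clean→render: render black — skip
    clean black
    build gray
      build→index: index black — skip
      test gray
        test→notify: notify black — skip
      test black
    build black
    sign→render: render black — skip
    parse gray
      parse→index: index black — skip
      link gray
        link→notify: notify black — skip
        link→scan: scan is gray → back edge
Back edge closes the cycle scan → sign → parse → link → scan; its vertices are {link, scan, sign, parse}.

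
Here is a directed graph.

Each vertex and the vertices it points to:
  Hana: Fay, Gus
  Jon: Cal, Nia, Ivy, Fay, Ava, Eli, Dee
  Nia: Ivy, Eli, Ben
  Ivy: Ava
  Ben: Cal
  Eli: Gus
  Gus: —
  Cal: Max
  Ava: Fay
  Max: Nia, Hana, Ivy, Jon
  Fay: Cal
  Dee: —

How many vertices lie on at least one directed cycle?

A vertex is on a directed cycle iff it belongs to a strongly connected component of size ≥ 2 (or has a self-loop).
The vertices on cycles are {Ava, Ben, Cal, Fay, Ivy, Jon, Max, Nia, Hana} — 9 in total.

9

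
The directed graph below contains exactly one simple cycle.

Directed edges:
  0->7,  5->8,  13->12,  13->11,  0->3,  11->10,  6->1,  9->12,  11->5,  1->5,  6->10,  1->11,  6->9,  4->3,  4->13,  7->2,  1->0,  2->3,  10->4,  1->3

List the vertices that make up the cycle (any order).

DFS with gray/black marking from 11:
11 gray
  10 gray
    4 gray
      13 gray
        12 gray
        12 black
        13→11: 11 is gray → back edge
Back edge closes the cycle 11 → 10 → 4 → 13 → 11; its vertices are {4, 10, 11, 13}.

4, 10, 11, 13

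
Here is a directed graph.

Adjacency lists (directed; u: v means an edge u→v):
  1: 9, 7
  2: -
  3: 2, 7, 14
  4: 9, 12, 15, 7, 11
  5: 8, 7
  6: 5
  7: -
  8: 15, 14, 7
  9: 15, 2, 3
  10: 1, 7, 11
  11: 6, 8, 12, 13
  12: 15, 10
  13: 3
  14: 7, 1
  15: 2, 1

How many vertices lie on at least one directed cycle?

8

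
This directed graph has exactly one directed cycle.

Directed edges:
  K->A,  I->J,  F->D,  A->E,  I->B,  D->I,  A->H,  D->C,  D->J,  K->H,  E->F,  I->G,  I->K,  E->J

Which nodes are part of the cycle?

A, D, E, F, I, K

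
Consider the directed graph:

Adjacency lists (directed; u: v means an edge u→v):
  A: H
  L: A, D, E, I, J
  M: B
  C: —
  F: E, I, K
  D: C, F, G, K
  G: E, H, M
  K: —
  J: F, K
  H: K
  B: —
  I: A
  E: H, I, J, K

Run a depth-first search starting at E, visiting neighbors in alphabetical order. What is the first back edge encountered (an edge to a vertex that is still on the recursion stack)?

F->E

DFS from E (visiting neighbors in alphabetical order); mark gray on enter, black on exit:
E gray
  H gray
    K gray
    K black
  H black
  I gray
    A gray
      A→H: H black — skip
    A black
  I black
  J gray
    F gray
      F→E: E is gray → back edge
First back edge: F → E.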